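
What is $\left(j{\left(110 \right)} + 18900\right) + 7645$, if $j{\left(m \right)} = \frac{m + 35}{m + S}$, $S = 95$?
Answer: $\frac{1088374}{41} \approx 26546.0$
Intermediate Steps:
$j{\left(m \right)} = \frac{35 + m}{95 + m}$ ($j{\left(m \right)} = \frac{m + 35}{m + 95} = \frac{35 + m}{95 + m}$)
$\left(j{\left(110 \right)} + 18900\right) + 7645 = \left(\frac{35 + 110}{95 + 110} + 18900\right) + 7645 = \left(\frac{1}{205} \cdot 145 + 18900\right) + 7645 = \left(\frac{29}{41} + 18900\right) + 7645 = \frac{774929}{41} + 7645 = \frac{1088374}{41}$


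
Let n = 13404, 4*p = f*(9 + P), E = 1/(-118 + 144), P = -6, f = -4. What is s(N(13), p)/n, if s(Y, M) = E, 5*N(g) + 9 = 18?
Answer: 1/348504 ≈ 2.8694e-6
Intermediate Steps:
N(g) = 9/5 (N(g) = -9/5 + (⅕)*18 = -9/5 + 18/5 = 9/5)
E = 1/26 ≈ 0.038462
p = -3 (p = (-4*(9 - 6))/4 = (-4*3)/4 = (¼)*(-12) = -3)
s(Y, M) = 1/26
s(N(13), p)/n = (1/26)/13404 = (1/26)*(1/13404) = 1/348504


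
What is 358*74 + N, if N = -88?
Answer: 26404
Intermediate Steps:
358*74 + N = 358*74 - 88 = 26492 - 88 = 26404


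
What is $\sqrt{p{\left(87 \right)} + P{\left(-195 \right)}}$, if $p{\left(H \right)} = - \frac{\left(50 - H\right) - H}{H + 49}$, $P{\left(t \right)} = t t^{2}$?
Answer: $\frac{i \sqrt{8571594446}}{34} \approx 2723.0 i$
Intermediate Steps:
$P{\left(t \right)} = t^{3}$
$p{\left(H \right)} = - \frac{50 - 2 H}{49 + H}$
$\sqrt{p{\left(87 \right)} + P{\left(-195 \right)}} = \sqrt{\frac{2 \left(-25 + 87\right)}{49 + 87} + \left(-195\right)^{3}} = \sqrt{2 \cdot \frac{1}{136} \cdot 62 - 7414875} = \sqrt{\frac{31}{34} - 7414875} = \sqrt{- \frac{252105719}{34}} = \frac{i \sqrt{8571594446}}{34}$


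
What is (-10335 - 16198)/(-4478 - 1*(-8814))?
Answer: -26533/4336 ≈ -6.1192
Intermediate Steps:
(-10335 - 16198)/(-4478 - 1*(-8814)) = -26533/(-4478 + 8814) = -26533/4336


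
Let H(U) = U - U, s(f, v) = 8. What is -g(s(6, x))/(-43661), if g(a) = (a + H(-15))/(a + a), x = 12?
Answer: 1/87322 ≈ 1.1452e-5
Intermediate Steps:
H(U) = 0
g(a) = ½ (g(a) = (a + 0)/(a + a) = a/((2*a)) = a*(1/(2*a)) = ½)
-g(s(6, x))/(-43661) = -1*½/(-43661) = -½*(-1/43661) = 1/87322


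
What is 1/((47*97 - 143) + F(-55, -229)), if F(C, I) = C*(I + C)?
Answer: 1/20036 ≈ 4.9910e-5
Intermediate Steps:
F(C, I) = C*(C + I)
1/((47*97 - 143) + F(-55, -229)) = 1/((47*97 - 143) - 55*(-55 - 229)) = 1/((4559 - 143) - 55*(-284)) = 1/(4416 + 15620) = 1/20036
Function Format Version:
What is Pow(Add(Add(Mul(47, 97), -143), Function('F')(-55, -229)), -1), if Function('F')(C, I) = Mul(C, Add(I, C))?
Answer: Rational(1, 20036) ≈ 4.9910e-5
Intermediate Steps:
Function('F')(C, I) = Mul(C, Add(C, I))
Pow(Add(Add(Mul(47, 97), -143), Function('F')(-55, -229)), -1) = Pow(Add(Add(Mul(47, 97), -143), Mul(-55, Add(-55, -229))), -1) = Pow(Add(Add(4559, -143), Mul(-55, -284)), -1) = Pow(Add(4416, 15620), -1) = Pow(20036, -1) = Rational(1, 20036)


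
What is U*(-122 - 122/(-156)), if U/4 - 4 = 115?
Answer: -2250290/39 ≈ -57700.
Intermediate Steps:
U = 476 (U = 16 + 4*115 = 16 + 460 = 476)
U*(-122 - 122/(-156)) = 476*(-122 - 122/(-156)) = 476*(-122 - 122*(-1/156)) = 476*(-122 + 61/78) = 476*(-9455/78) = -2250290/39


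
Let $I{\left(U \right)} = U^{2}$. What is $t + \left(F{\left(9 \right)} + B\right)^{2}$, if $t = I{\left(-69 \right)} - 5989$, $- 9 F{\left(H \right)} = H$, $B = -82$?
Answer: $5661$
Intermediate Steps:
$F{\left(H \right)} = - \frac{H}{9}$
$t = -1228$ ($t = \left(-69\right)^{2} - 5989 = 4761 - 5989 = -1228$)
$t + \left(F{\left(9 \right)} + B\right)^{2} = -1228 + \left(\left(- \frac{1}{9}\right) 9 - 82\right)^{2} = -1228 + \left(-1 - 82\right)^{2} = -1228 + \left(-83\right)^{2} = -1228 + 6889 = 5661$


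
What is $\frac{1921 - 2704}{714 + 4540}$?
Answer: $- \frac{783}{5254} \approx -0.14903$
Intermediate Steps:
$\frac{1921 - 2704}{714 + 4540} = - \frac{783}{5254}$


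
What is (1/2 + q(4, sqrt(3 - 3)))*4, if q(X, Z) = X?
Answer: 18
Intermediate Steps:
(1/2 + q(4, sqrt(3 - 3)))*4 = (1/2 + 4)*4 = (9/2)*4 = 18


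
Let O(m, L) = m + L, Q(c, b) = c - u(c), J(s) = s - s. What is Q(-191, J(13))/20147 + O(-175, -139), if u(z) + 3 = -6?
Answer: -6326340/20147 ≈ -314.01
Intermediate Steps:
u(z) = -9 (u(z) = -3 - 6 = -9)
J(s) = 0
Q(c, b) = 9 + c (Q(c, b) = c - 1*(-9) = c + 9 = 9 + c)
O(m, L) = L + m
Q(-191, J(13))/20147 + O(-175, -139) = (9 - 191)/20147 + (-139 - 175) = -182*1/20147 - 314 = -182/20147 - 314 = -6326340/20147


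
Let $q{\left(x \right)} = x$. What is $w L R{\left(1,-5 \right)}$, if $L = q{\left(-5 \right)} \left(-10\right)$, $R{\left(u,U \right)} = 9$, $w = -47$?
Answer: $-21150$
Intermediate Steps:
$L = 50$ ($L = \left(-5\right) \left(-10\right) = 50$)
$w L R{\left(1,-5 \right)} = \left(-47\right) 50 \cdot 9 = \left(-2350\right) 9 = -21150$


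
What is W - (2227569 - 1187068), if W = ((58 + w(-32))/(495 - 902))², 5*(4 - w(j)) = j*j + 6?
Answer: -172357929413/165649 ≈ -1.0405e+6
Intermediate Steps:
w(j) = 14/5 - j²/5 (w(j) = 4 - (j*j + 6)/5 = 4 - (j² + 6)/5 = 4 - (6 + j²)/5 = 4 + (-6/5 - j²/5) = 14/5 - j²/5)
W = 20736/165649 (W = ((58 + (14/5 - ⅕*(-32)²))/(495 - 902))² = ((58 + (14/5 - ⅕*1024))/(-407))² = ((58 + (14/5 - 1024/5))*(-1/407))² = ((58 - 202)*(-1/407))² = (-144*(-1/407))² = (144/407)² = 20736/165649 ≈ 0.12518)
W - (2227569 - 1187068) = 20736/165649 - (2227569 - 1187068) = 20736/165649 - 1*1040501 = 20736/165649 - 1040501 = -172357929413/165649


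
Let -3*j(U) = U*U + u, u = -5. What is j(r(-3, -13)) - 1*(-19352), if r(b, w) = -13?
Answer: 57892/3 ≈ 19297.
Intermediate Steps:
j(U) = 5/3 - U**2/3 (j(U) = -(U*U - 5)/3 = -(U**2 - 5)/3 = -(-5 + U**2)/3 = 5/3 - U**2/3)
j(r(-3, -13)) - 1*(-19352) = (5/3 - 1/3*(-13)**2) - 1*(-19352) = (5/3 - 1/3*169) + 19352 = (5/3 - 169/3) + 19352 = -164/3 + 19352 = 57892/3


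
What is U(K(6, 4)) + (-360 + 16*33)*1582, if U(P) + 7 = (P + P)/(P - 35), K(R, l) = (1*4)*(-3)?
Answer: 12491167/47 ≈ 2.6577e+5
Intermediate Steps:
K(R, l) = -12 (K(R, l) = 4*(-3) = -12)
U(P) = -7 + 2*P/(-35 + P) (U(P) = -7 + (P + P)/(P - 35) = -7 + (2*P)/(-35 + P) = -7 + 2*P/(-35 + P))
U(K(6, 4)) + (-360 + 16*33)*1582 = 5*(49 - 1*(-12))/(-35 - 12) + (-360 + 16*33)*1582 = 5*(49 + 12)/(-47) + (-360 + 528)*1582 = 5*(-1/47)*61 + 168*1582 = -305/47 + 265776 = 12491167/47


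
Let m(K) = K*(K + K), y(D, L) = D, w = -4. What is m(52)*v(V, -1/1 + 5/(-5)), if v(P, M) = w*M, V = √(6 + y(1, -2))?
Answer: 43264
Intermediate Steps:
m(K) = 2*K² (m(K) = K*(2*K) = 2*K²)
V = √7 (V = √(6 + 1) = √7 ≈ 2.6458)
v(P, M) = -4*M
m(52)*v(V, -1/1 + 5/(-5)) = (2*52²)*(-4*(-1/1 + 5/(-5))) = (2*2704)*(-4*(-1*1 + 5*(-⅕))) = 5408*(-4*(-1 - 1)) = 5408*(-4*(-2)) = 5408*8 = 43264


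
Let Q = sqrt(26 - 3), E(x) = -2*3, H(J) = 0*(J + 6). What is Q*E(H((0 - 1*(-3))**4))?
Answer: -6*sqrt(23) ≈ -28.775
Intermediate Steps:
H(J) = 0 (H(J) = 0*(6 + J) = 0)
E(x) = -6
Q = sqrt(23) ≈ 4.7958
Q*E(H((0 - 1*(-3))**4)) = sqrt(23)*(-6) = -6*sqrt(23)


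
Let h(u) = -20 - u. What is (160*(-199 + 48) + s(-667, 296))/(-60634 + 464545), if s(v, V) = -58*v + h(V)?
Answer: 14210/403911 ≈ 0.035181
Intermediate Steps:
s(v, V) = -20 - V - 58*v (s(v, V) = -58*v + (-20 - V) = -20 - V - 58*v)
(160*(-199 + 48) + s(-667, 296))/(-60634 + 464545) = (160*(-199 + 48) + (-20 - 1*296 - 58*(-667)))/(-60634 + 464545) = (160*(-151) + (-20 - 296 + 38686))/403911 = (-24160 + 38370)*(1/403911) = 14210*(1/403911) = 14210/403911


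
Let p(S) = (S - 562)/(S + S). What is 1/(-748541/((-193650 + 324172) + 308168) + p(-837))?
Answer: -61197255/53277527 ≈ -1.1487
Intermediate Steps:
p(S) = (-562 + S)/(2*S) (p(S) = (-562 + S)/((2*S)) = (-562 + S)*(1/(2*S)) = (-562 + S)/(2*S))
1/(-748541/((-193650 + 324172) + 308168) + p(-837)) = 1/(-748541/((-193650 + 324172) + 308168) + (½)*(-562 - 837)/(-837)) = 1/(-748541/(130522 + 308168) + (½)*(-1/837)*(-1399)) = 1/(-748541/438690 + 1399/1674) = 1/(-53277527/61197255) = -61197255/53277527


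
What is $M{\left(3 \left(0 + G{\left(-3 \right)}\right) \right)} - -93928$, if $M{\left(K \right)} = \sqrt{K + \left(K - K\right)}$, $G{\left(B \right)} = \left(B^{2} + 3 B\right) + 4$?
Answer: $93928 + 2 \sqrt{3} \approx 93932.0$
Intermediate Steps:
$G{\left(B \right)} = 4 + B^{2} + 3 B$
$M{\left(K \right)} = \sqrt{K}$ ($M{\left(K \right)} = \sqrt{K + 0} = \sqrt{K}$)
$M{\left(3 \left(0 + G{\left(-3 \right)}\right) \right)} - -93928 = \sqrt{3 \left(0 + \left(4 + \left(-3\right)^{2} + 3 \left(-3\right)\right)\right)} - -93928 = \sqrt{3 \left(0 + \left(4 + 9 - 9\right)\right)} + 93928 = \sqrt{3 \left(0 + 4\right)} + 93928 = \sqrt{3 \cdot 4} + 93928 = \sqrt{12} + 93928 = 2 \sqrt{3} + 93928 = 93928 + 2 \sqrt{3}$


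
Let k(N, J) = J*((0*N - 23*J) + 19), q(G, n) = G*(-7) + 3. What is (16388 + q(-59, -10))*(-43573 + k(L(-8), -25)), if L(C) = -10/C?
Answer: -981740092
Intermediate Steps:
q(G, n) = 3 - 7*G (q(G, n) = -7*G + 3 = 3 - 7*G)
k(N, J) = J*(19 - 23*J) (k(N, J) = J*((0 - 23*J) + 19) = J*(-23*J + 19) = J*(19 - 23*J))
(16388 + q(-59, -10))*(-43573 + k(L(-8), -25)) = (16388 + (3 - 7*(-59)))*(-43573 - 25*(19 - 23*(-25))) = (16388 + (3 + 413))*(-43573 - 25*(19 + 575)) = (16388 + 416)*(-43573 - 25*594) = 16804*(-43573 - 14850) = 16804*(-58423) = -981740092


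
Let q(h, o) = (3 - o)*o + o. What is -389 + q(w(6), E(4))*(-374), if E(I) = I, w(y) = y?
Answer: -389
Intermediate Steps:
q(h, o) = o + o*(3 - o) (q(h, o) = o*(3 - o) + o = o + o*(3 - o))
-389 + q(w(6), E(4))*(-374) = -389 + (4*(4 - 1*4))*(-374) = -389 + (4*(4 - 4))*(-374) = -389 + (4*0)*(-374) = -389 + 0*(-374) = -389 + 0 = -389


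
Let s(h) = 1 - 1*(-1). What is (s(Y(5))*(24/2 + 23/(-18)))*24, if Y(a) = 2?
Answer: 1544/3 ≈ 514.67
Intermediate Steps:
s(h) = 2 (s(h) = 1 + 1 = 2)
(s(Y(5))*(24/2 + 23/(-18)))*24 = (2*(24/2 + 23/(-18)))*24 = (2*(24*(½) + 23*(-1/18)))*24 = (2*(12 - 23/18))*24 = (2*(193/18))*24 = (193/9)*24 = 1544/3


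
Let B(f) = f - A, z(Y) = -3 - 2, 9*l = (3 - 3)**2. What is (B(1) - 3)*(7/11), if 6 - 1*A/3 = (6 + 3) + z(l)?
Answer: -56/11 ≈ -5.0909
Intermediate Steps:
l = 0 (l = (3 - 3)**2/9 = (1/9)*0**2 = (1/9)*0 = 0)
z(Y) = -5
A = 6 (A = 18 - 3*((6 + 3) - 5) = 18 - 3*(9 - 5) = 18 - 3*4 = 18 - 12 = 6)
B(f) = -6 + f (B(f) = f - 1*6 = f - 6 = -6 + f)
(B(1) - 3)*(7/11) = ((-6 + 1) - 3)*(7/11) = (-5 - 3)*(7*(1/11)) = -8*7/11 = -56/11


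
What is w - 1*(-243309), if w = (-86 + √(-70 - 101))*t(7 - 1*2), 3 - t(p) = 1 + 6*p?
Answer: 245717 - 84*I*√19 ≈ 2.4572e+5 - 366.15*I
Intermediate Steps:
t(p) = 2 - 6*p (t(p) = 3 - (1 + 6*p) = 3 + (-1 - 6*p) = 2 - 6*p)
w = 2408 - 84*I*√19 (w = (-86 + √(-70 - 101))*(2 - 6*(7 - 1*2)) = (-86 + √(-171))*(2 - 6*(7 - 2)) = (-86 + 3*I*√19)*(2 - 6*5) = (-86 + 3*I*√19)*(2 - 30) = (-86 + 3*I*√19)*(-28) = 2408 - 84*I*√19 ≈ 2408.0 - 366.15*I)
w - 1*(-243309) = (2408 - 84*I*√19) - 1*(-243309) = (2408 - 84*I*√19) + 243309 = 245717 - 84*I*√19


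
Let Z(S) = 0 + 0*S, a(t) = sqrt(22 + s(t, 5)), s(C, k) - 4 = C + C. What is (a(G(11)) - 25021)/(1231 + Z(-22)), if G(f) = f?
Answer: -25021/1231 + 4*sqrt(3)/1231 ≈ -20.320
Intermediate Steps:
s(C, k) = 4 + 2*C (s(C, k) = 4 + (C + C) = 4 + 2*C)
a(t) = sqrt(26 + 2*t) (a(t) = sqrt(22 + (4 + 2*t)) = sqrt(26 + 2*t))
Z(S) = 0 (Z(S) = 0 + 0 = 0)
(a(G(11)) - 25021)/(1231 + Z(-22)) = (sqrt(26 + 2*11) - 25021)/(1231 + 0) = (sqrt(26 + 22) - 25021)/1231 = (sqrt(48) - 25021)*(1/1231) = (4*sqrt(3) - 25021)*(1/1231) = (-25021 + 4*sqrt(3))*(1/1231) = -25021/1231 + 4*sqrt(3)/1231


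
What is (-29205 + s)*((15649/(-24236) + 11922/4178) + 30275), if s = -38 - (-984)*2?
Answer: -41809980496582125/50629004 ≈ -8.2581e+8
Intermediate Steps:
s = 1930 (s = -38 - 41*(-48) = -38 + 1968 = 1930)
(-29205 + s)*((15649/(-24236) + 11922/4178) + 30275) = (-29205 + 1930)*((15649/(-24236) + 11922/4178) + 30275) = -27275*((15649*(-1/24236) + 11922*(1/4178)) + 30275) = -27275*((-15649/24236 + 5961/2089) + 30275) = -27275*(111780035/50629004 + 30275) = -27275*1532904876135/50629004 = -41809980496582125/50629004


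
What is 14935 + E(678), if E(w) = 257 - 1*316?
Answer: 14876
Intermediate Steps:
E(w) = -59 (E(w) = 257 - 316 = -59)
14935 + E(678) = 14935 - 59 = 14876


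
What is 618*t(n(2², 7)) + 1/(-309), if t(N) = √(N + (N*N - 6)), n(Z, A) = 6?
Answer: 1145771/309 ≈ 3708.0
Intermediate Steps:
t(N) = √(-6 + N + N²) (t(N) = √(N + (N² - 6)) = √(N + (-6 + N²)) = √(-6 + N + N²))
618*t(n(2², 7)) + 1/(-309) = 618*√(-6 + 6 + 6²) + 1/(-309) = 618*√(-6 + 6 + 36) - 1/309 = 618*√36 - 1/309 = 618*6 - 1/309 = 3708 - 1/309 = 1145771/309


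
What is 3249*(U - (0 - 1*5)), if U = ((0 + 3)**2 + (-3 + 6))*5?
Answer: 211185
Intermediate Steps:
U = 60 (U = (3**2 + 3)*5 = (9 + 3)*5 = 12*5 = 60)
3249*(U - (0 - 1*5)) = 3249*(60 - (0 - 1*5)) = 3249*(60 - (0 - 5)) = 3249*(60 - 1*(-5)) = 3249*(60 + 5) = 3249*65 = 211185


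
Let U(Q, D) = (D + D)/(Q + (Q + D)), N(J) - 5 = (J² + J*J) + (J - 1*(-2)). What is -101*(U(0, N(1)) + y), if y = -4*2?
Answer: 606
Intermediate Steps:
N(J) = 7 + J + 2*J² (N(J) = 5 + ((J² + J*J) + (J - 1*(-2))) = 5 + ((J² + J²) + (J + 2)) = 5 + (2*J² + (2 + J)) = 5 + (2 + J + 2*J²) = 7 + J + 2*J²)
y = -8
U(Q, D) = 2*D/(D + 2*Q) (U(Q, D) = (2*D)/(Q + (D + Q)) = (2*D)/(D + 2*Q) = 2*D/(D + 2*Q))
-101*(U(0, N(1)) + y) = -101*(2*(7 + 1 + 2*1²)/((7 + 1 + 2*1²) + 2*0) - 8) = -101*(2*(7 + 1 + 2*1)/((7 + 1 + 2*1) + 0) - 8) = -101*(2*(7 + 1 + 2)/((7 + 1 + 2) + 0) - 8) = -101*(2*10/(10 + 0) - 8) = -101*(2*10/10 - 8) = -101*(2*10*(⅒) - 8) = -101*(2 - 8) = -101*(-6) = 606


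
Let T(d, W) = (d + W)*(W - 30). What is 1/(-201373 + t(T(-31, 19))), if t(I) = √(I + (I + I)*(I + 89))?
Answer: -201373/40551026653 - 2*√14619/40551026653 ≈ -4.9719e-6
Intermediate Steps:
T(d, W) = (-30 + W)*(W + d) (T(d, W) = (W + d)*(-30 + W) = (-30 + W)*(W + d))
t(I) = √(I + 2*I*(89 + I)) (t(I) = √(I + (2*I)*(89 + I)) = √(I + 2*I*(89 + I)))
1/(-201373 + t(T(-31, 19))) = 1/(-201373 + √((19² - 30*19 - 30*(-31) + 19*(-31))*(179 + 2*(19² - 30*19 - 30*(-31) + 19*(-31))))) = 1/(-201373 + √((361 - 570 + 930 - 589)*(179 + 2*(361 - 570 + 930 - 589)))) = 1/(-201373 + √(132*(179 + 2*132))) = 1/(-201373 + √(132*(179 + 264))) = 1/(-201373 + √(132*443)) = 1/(-201373 + √58476) = 1/(-201373 + 2*√14619)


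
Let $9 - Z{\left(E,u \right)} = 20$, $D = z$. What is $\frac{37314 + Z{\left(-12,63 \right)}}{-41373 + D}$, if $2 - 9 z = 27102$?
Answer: $- \frac{335727}{399457} \approx -0.84046$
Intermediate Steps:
$z = - \frac{27100}{9}$ ($z = \frac{2}{9} - \frac{9034}{3} = - \frac{27100}{9} \approx -3011.1$)
$D = - \frac{27100}{9} \approx -3011.1$
$Z{\left(E,u \right)} = -11$ ($Z{\left(E,u \right)} = 9 - 20 = -11$)
$\frac{37314 + Z{\left(-12,63 \right)}}{-41373 + D} = \frac{37314 - 11}{-41373 - \frac{27100}{9}} = \frac{37303}{- \frac{399457}{9}} = 37303 \left(- \frac{9}{399457}\right) = - \frac{335727}{399457}$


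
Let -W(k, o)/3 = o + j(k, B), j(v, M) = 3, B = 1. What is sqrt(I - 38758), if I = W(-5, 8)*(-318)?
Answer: 2*I*sqrt(7066) ≈ 168.12*I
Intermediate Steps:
W(k, o) = -9 - 3*o (W(k, o) = -3*(o + 3) = -3*(3 + o) = -9 - 3*o)
I = 10494 (I = (-9 - 3*8)*(-318) = (-9 - 24)*(-318) = -33*(-318) = 10494)
sqrt(I - 38758) = sqrt(10494 - 38758) = sqrt(-28264) = 2*I*sqrt(7066)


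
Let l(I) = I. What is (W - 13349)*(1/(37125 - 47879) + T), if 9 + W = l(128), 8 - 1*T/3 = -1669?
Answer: -357893812395/5377 ≈ -6.6560e+7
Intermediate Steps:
T = 5031 (T = 24 - 3*(-1669) = 24 + 5007 = 5031)
W = 119 (W = -9 + 128 = 119)
(W - 13349)*(1/(37125 - 47879) + T) = (119 - 13349)*(1/(37125 - 47879) + 5031) = -13230*(1/(-10754) + 5031) = -13230*(-1/10754 + 5031) = -13230*54103373/10754 = -357893812395/5377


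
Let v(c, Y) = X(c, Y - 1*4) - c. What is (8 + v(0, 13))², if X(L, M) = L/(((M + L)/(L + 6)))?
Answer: 64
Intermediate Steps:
X(L, M) = L*(6 + L)/(L + M) (X(L, M) = L/(((L + M)/(6 + L))) = L*((6 + L)/(L + M)) = L*(6 + L)/(L + M))
v(c, Y) = -c + c*(6 + c)/(-4 + Y + c) (v(c, Y) = c*(6 + c)/(c + (Y - 1*4)) - c = c*(6 + c)/(c + (Y - 4)) - c = c*(6 + c)/(c + (-4 + Y)) - c = c*(6 + c)/(-4 + Y + c) - c = -c + c*(6 + c)/(-4 + Y + c))
(8 + v(0, 13))² = (8 + 0*(10 - 1*13)/(-4 + 13 + 0))² = (8 + 0*(10 - 13)/9)² = (8 + 0*(⅑)*(-3))² = (8 + 0)² = 8² = 64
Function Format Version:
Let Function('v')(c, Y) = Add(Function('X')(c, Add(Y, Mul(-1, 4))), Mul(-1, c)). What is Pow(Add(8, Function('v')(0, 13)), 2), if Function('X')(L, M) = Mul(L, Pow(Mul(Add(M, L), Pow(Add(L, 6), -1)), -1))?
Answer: 64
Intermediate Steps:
Function('X')(L, M) = Mul(L, Pow(Add(L, M), -1), Add(6, L)) (Function('X')(L, M) = Mul(L, Pow(Mul(Add(L, M), Pow(Add(6, L), -1)), -1)) = Mul(L, Pow(Mul(Pow(Add(6, L), -1), Add(L, M)), -1)) = Mul(L, Mul(Pow(Add(L, M), -1), Add(6, L))) = Mul(L, Pow(Add(L, M), -1), Add(6, L)))
Function('v')(c, Y) = Add(Mul(-1, c), Mul(c, Pow(Add(-4, Y, c), -1), Add(6, c))) (Function('v')(c, Y) = Add(Mul(c, Pow(Add(c, Add(Y, Mul(-1, 4))), -1), Add(6, c)), Mul(-1, c)) = Add(Mul(c, Pow(Add(c, Add(Y, -4)), -1), Add(6, c)), Mul(-1, c)) = Add(Mul(c, Pow(Add(c, Add(-4, Y)), -1), Add(6, c)), Mul(-1, c)) = Add(Mul(c, Pow(Add(-4, Y, c), -1), Add(6, c)), Mul(-1, c)) = Add(Mul(-1, c), Mul(c, Pow(Add(-4, Y, c), -1), Add(6, c))))
Pow(Add(8, Function('v')(0, 13)), 2) = Pow(Add(8, Mul(0, Pow(Add(-4, 13, 0), -1), Add(10, Mul(-1, 13)))), 2) = Pow(Add(8, Mul(0, Pow(9, -1), Add(10, -13))), 2) = Pow(Add(8, Mul(0, Rational(1, 9), -3)), 2) = Pow(Add(8, 0), 2) = Pow(8, 2) = 64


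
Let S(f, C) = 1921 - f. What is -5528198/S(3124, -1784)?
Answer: 5528198/1203 ≈ 4595.3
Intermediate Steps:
-5528198/S(3124, -1784) = -5528198/(1921 - 1*3124) = -5528198/(1921 - 3124) = -5528198/(-1203) = -5528198*(-1/1203) = 5528198/1203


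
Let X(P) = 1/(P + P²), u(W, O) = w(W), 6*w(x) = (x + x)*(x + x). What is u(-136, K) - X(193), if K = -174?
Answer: 1385054461/112326 ≈ 12331.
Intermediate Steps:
w(x) = 2*x²/3 (w(x) = ((x + x)*(x + x))/6 = ((2*x)*(2*x))/6 = (4*x²)/6 = 2*x²/3)
u(W, O) = 2*W²/3
u(-136, K) - X(193) = (⅔)*(-136)² - 1/(193*(1 + 193)) = (⅔)*18496 - 1/(193*194) = 36992/3 - 1/(193*194) = 36992/3 - 1*1/37442 = 36992/3 - 1/37442 = 1385054461/112326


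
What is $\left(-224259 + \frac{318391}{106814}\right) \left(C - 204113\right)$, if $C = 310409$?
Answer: $- \frac{1273090314055380}{53407} \approx -2.3838 \cdot 10^{10}$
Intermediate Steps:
$\left(-224259 + \frac{318391}{106814}\right) \left(C - 204113\right) = \left(-224259 + \frac{318391}{106814}\right) \left(310409 - 204113\right) = \left(-224259 + 318391 \cdot \frac{1}{106814}\right) 106296 = \left(-224259 + \frac{318391}{106814}\right) 106296 = \left(- \frac{23953682435}{106814}\right) 106296 = - \frac{1273090314055380}{53407}$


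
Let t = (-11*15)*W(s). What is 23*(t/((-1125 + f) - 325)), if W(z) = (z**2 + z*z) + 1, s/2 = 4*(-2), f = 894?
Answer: 1946835/556 ≈ 3501.5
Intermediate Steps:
s = -16 (s = 2*(4*(-2)) = 2*(-8) = -16)
W(z) = 1 + 2*z**2 (W(z) = (z**2 + z**2) + 1 = 2*z**2 + 1 = 1 + 2*z**2)
t = -84645 (t = (-11*15)*(1 + 2*(-16)**2) = -165*(1 + 2*256) = -165*(1 + 512) = -165*513 = -84645)
23*(t/((-1125 + f) - 325)) = 23*(-84645/((-1125 + 894) - 325)) = 23*(-84645/(-231 - 325)) = 23*(-84645/(-556)) = 23*(-84645*(-1/556)) = 23*(84645/556) = 1946835/556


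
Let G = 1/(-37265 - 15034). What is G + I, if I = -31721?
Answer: -1658976580/52299 ≈ -31721.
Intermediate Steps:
G = -1/52299 (G = 1/(-52299) = -1/52299 ≈ -1.9121e-5)
G + I = -1/52299 - 31721 = -1658976580/52299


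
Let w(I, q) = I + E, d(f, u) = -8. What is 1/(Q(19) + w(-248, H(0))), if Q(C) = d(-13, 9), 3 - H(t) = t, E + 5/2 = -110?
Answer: -2/737 ≈ -0.0027137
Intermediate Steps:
E = -225/2 (E = -5/2 - 110 = -225/2 ≈ -112.50)
H(t) = 3 - t
Q(C) = -8
w(I, q) = -225/2 + I (w(I, q) = I - 225/2 = -225/2 + I)
1/(Q(19) + w(-248, H(0))) = 1/(-8 + (-225/2 - 248)) = 1/(-8 - 721/2) = 1/(-737/2) = -2/737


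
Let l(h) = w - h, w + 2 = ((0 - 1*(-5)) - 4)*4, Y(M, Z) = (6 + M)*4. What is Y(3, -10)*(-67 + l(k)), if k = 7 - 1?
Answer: -2556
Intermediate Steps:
k = 6
Y(M, Z) = 24 + 4*M
w = 2 (w = -2 + ((0 - 1*(-5)) - 4)*4 = -2 + ((0 + 5) - 4)*4 = -2 + (5 - 4)*4 = -2 + 1*4 = -2 + 4 = 2)
l(h) = 2 - h
Y(3, -10)*(-67 + l(k)) = (24 + 4*3)*(-67 + (2 - 1*6)) = (24 + 12)*(-67 + (2 - 6)) = 36*(-67 - 4) = 36*(-71) = -2556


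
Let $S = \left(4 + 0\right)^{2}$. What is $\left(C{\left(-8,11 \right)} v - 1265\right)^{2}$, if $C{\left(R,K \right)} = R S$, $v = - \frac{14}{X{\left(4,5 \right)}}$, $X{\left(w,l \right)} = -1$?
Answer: $9345249$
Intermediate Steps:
$S = 16$ ($S = 4^{2} = 16$)
$v = 14$ ($v = - \frac{14}{-1} = \left(-14\right) \left(-1\right) = 14$)
$C{\left(R,K \right)} = 16 R$ ($C{\left(R,K \right)} = R 16 = 16 R$)
$\left(C{\left(-8,11 \right)} v - 1265\right)^{2} = \left(16 \left(-8\right) 14 - 1265\right)^{2} = \left(\left(-128\right) 14 - 1265\right)^{2} = \left(-1792 - 1265\right)^{2} = \left(-3057\right)^{2} = 9345249$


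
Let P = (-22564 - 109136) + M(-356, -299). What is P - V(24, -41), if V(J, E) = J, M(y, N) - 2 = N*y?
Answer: -25278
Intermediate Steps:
M(y, N) = 2 + N*y
P = -25254 (P = (-22564 - 109136) + (2 - 299*(-356)) = -131700 + (2 + 106444) = -131700 + 106446 = -25254)
P - V(24, -41) = -25254 - 1*24 = -25254 - 24 = -25278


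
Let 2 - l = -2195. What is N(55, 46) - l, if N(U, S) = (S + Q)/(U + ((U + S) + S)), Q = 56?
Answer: -221846/101 ≈ -2196.5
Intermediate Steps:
N(U, S) = (56 + S)/(2*S + 2*U) (N(U, S) = (S + 56)/(U + ((U + S) + S)) = (56 + S)/(U + ((S + U) + S)) = (56 + S)/(U + (U + 2*S)) = (56 + S)/(2*S + 2*U))
l = 2197 (l = 2 - 1*(-2195) = 2 + 2195 = 2197)
N(55, 46) - l = (28 + (1/2)*46)/(46 + 55) - 1*2197 = (28 + 23)/101 - 2197 = (1/101)*51 - 2197 = 51/101 - 2197 = -221846/101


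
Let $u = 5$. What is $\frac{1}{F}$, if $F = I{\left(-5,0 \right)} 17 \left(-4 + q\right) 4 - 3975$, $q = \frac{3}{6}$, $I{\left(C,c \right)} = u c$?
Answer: $- \frac{1}{3975} \approx -0.00025157$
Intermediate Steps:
$I{\left(C,c \right)} = 5 c$
$q = \frac{1}{2}$ ($q = 3 \cdot \frac{1}{6} = \frac{1}{2} \approx 0.5$)
$F = -3975$ ($F = 5 \cdot 0 \cdot 17 \left(-4 + \frac{1}{2}\right) 4 - 3975 = 0 \cdot 17 \left(\left(- \frac{7}{2}\right) 4\right) - 3975 = 0 \left(-14\right) - 3975 = 0 - 3975 = -3975$)
$\frac{1}{F} = \frac{1}{-3975} = - \frac{1}{3975}$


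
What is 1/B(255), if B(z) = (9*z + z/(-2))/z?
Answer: 2/17 ≈ 0.11765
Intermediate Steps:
B(z) = 17/2 (B(z) = (9*z + z*(-½))/z = (9*z - z/2)/z = (17*z/2)/z = 17/2)
1/B(255) = 1/(17/2) = 2/17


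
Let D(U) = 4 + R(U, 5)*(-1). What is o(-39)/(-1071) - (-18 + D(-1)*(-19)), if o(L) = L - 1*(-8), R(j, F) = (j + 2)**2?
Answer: 80356/1071 ≈ 75.029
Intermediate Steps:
R(j, F) = (2 + j)**2
o(L) = 8 + L (o(L) = L + 8 = 8 + L)
D(U) = 4 - (2 + U)**2 (D(U) = 4 + (2 + U)**2*(-1) = 4 - (2 + U)**2)
o(-39)/(-1071) - (-18 + D(-1)*(-19)) = (8 - 39)/(-1071) - (-18 + (4 - (2 - 1)**2)*(-19)) = -31*(-1/1071) - (-18 + (4 - 1*1**2)*(-19)) = 31/1071 - (-18 + (4 - 1*1)*(-19)) = 31/1071 - (-18 + (4 - 1)*(-19)) = 31/1071 - (-18 + 3*(-19)) = 31/1071 - (-18 - 57) = 31/1071 - 1*(-75) = 31/1071 + 75 = 80356/1071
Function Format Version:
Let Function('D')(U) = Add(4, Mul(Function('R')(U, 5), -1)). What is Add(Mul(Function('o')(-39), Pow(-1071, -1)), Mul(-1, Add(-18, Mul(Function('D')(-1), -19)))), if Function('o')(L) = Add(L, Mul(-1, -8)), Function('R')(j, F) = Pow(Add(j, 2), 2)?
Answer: Rational(80356, 1071) ≈ 75.029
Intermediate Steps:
Function('R')(j, F) = Pow(Add(2, j), 2)
Function('o')(L) = Add(8, L) (Function('o')(L) = Add(L, 8) = Add(8, L))
Function('D')(U) = Add(4, Mul(-1, Pow(Add(2, U), 2))) (Function('D')(U) = Add(4, Mul(Pow(Add(2, U), 2), -1)) = Add(4, Mul(-1, Pow(Add(2, U), 2))))
Add(Mul(Function('o')(-39), Pow(-1071, -1)), Mul(-1, Add(-18, Mul(Function('D')(-1), -19)))) = Add(Mul(Add(8, -39), Pow(-1071, -1)), Mul(-1, Add(-18, Mul(Add(4, Mul(-1, Pow(Add(2, -1), 2))), -19)))) = Add(Mul(-31, Rational(-1, 1071)), Mul(-1, Add(-18, Mul(Add(4, Mul(-1, Pow(1, 2))), -19)))) = Add(Rational(31, 1071), Mul(-1, Add(-18, Mul(Add(4, Mul(-1, 1)), -19)))) = Add(Rational(31, 1071), Mul(-1, Add(-18, Mul(Add(4, -1), -19)))) = Add(Rational(31, 1071), Mul(-1, Add(-18, Mul(3, -19)))) = Add(Rational(31, 1071), Mul(-1, Add(-18, -57))) = Add(Rational(31, 1071), Mul(-1, -75)) = Add(Rational(31, 1071), 75) = Rational(80356, 1071)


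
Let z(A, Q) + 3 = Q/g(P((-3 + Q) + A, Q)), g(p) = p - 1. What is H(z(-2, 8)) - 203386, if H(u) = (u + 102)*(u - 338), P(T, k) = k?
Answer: -11633593/49 ≈ -2.3742e+5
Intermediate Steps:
g(p) = -1 + p
z(A, Q) = -3 + Q/(-1 + Q)
H(u) = (-338 + u)*(102 + u) (H(u) = (102 + u)*(-338 + u) = (-338 + u)*(102 + u))
H(z(-2, 8)) - 203386 = (-34476 + ((3 - 2*8)/(-1 + 8))**2 - 236*(3 - 2*8)/(-1 + 8)) - 203386 = (-34476 + ((3 - 16)/7)**2 - 236*(3 - 16)/7) - 203386 = (-34476 + ((1/7)*(-13))**2 - 236*(-13)/7) - 203386 = (-34476 + (-13/7)**2 - 236*(-13/7)) - 203386 = (-34476 + 169/49 + 3068/7) - 203386 = -1667679/49 - 203386 = -11633593/49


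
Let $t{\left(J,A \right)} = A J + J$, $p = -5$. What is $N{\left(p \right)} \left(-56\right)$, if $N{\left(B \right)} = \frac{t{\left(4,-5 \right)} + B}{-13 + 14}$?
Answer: $1176$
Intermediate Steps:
$t{\left(J,A \right)} = J + A J$
$N{\left(B \right)} = -16 + B$ ($N{\left(B \right)} = \frac{4 \left(1 - 5\right) + B}{-13 + 14} = \frac{4 \left(-4\right) + B}{1} = \left(-16 + B\right) 1 = -16 + B$)
$N{\left(p \right)} \left(-56\right) = \left(-16 - 5\right) \left(-56\right) = \left(-21\right) \left(-56\right) = 1176$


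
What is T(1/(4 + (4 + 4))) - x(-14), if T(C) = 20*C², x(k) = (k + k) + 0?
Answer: 1013/36 ≈ 28.139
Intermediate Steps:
x(k) = 2*k (x(k) = 2*k + 0 = 2*k)
T(1/(4 + (4 + 4))) - x(-14) = 20*(1/(4 + (4 + 4)))² - 2*(-14) = 20*(1/(4 + 8))² - 1*(-28) = 20*(1/12)² + 28 = 20*(1/144) + 28 = 5/36 + 28 = 1013/36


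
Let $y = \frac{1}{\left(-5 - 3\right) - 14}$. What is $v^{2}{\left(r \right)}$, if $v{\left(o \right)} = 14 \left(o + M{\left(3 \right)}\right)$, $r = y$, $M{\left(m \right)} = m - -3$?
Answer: $\frac{840889}{121} \approx 6949.5$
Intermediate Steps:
$M{\left(m \right)} = 3 + m$ ($M{\left(m \right)} = m + 3 = 3 + m$)
$y = - \frac{1}{22}$ ($y = \frac{1}{\left(-5 - 3\right) - 14} = \frac{1}{-8 - 14} = \frac{1}{-22} = - \frac{1}{22} \approx -0.045455$)
$r = - \frac{1}{22} \approx -0.045455$
$v{\left(o \right)} = 84 + 14 o$ ($v{\left(o \right)} = 14 \left(o + \left(3 + 3\right)\right) = 14 \left(o + 6\right) = 14 \left(6 + o\right) = 84 + 14 o$)
$v^{2}{\left(r \right)} = \left(84 + 14 \left(- \frac{1}{22}\right)\right)^{2} = \left(84 - \frac{7}{11}\right)^{2} = \left(\frac{917}{11}\right)^{2} = \frac{840889}{121}$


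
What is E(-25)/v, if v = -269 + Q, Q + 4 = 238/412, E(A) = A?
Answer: 5150/56119 ≈ 0.091769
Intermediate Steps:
Q = -705/206 (Q = -4 + 238/412 = -4 + 238*(1/412) = -4 + 119/206 = -705/206 ≈ -3.4223)
v = -56119/206 (v = -269 - 705/206 = -56119/206 ≈ -272.42)
E(-25)/v = -25/(-56119/206) = -25*(-206/56119) = 5150/56119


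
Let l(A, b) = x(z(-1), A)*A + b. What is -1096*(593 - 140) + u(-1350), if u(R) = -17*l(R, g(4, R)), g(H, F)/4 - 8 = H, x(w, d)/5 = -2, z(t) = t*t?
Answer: -726804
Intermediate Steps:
z(t) = t**2
x(w, d) = -10 (x(w, d) = 5*(-2) = -10)
g(H, F) = 32 + 4*H
l(A, b) = b - 10*A (l(A, b) = -10*A + b = b - 10*A)
u(R) = -816 + 170*R (u(R) = -17*((32 + 4*4) - 10*R) = -17*((32 + 16) - 10*R) = -17*(48 - 10*R) = -816 + 170*R)
-1096*(593 - 140) + u(-1350) = -1096*(593 - 140) + (-816 + 170*(-1350)) = -1096*453 + (-816 - 229500) = -496488 - 230316 = -726804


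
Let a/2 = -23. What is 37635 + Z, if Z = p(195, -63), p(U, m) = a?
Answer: 37589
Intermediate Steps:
a = -46 (a = 2*(-23) = -46)
p(U, m) = -46
Z = -46
37635 + Z = 37635 - 46 = 37589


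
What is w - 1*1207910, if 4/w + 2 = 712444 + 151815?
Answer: -1043944672866/864257 ≈ -1.2079e+6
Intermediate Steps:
w = 4/864257 (w = 4/(-2 + (712444 + 151815)) = 4/(-2 + 864259) = 4/864257 ≈ 4.6283e-6)
w - 1*1207910 = 4/864257 - 1*1207910 = 4/864257 - 1207910 = -1043944672866/864257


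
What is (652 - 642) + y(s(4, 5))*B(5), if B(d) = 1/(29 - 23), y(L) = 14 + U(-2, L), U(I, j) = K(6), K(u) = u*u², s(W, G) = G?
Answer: 145/3 ≈ 48.333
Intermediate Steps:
K(u) = u³
U(I, j) = 216 (U(I, j) = 6³ = 216)
y(L) = 230 (y(L) = 14 + 216 = 230)
B(d) = ⅙ (B(d) = 1/6 = ⅙)
(652 - 642) + y(s(4, 5))*B(5) = (652 - 642) + 230*(⅙) = 10 + 115/3 = 145/3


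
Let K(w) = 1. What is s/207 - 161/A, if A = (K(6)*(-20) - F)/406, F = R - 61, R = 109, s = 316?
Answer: 6776125/7038 ≈ 962.79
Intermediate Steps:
F = 48 (F = 109 - 61 = 48)
A = -34/203 (A = (1*(-20) - 1*48)/406 = (-20 - 48)*(1/406) = -68*1/406 = -34/203 ≈ -0.16749)
s/207 - 161/A = 316/207 - 161/(-34/203) = 316*(1/207) - 161*(-203/34) = 316/207 + 32683/34 = 6776125/7038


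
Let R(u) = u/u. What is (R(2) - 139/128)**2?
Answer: 121/16384 ≈ 0.0073853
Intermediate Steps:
R(u) = 1
(R(2) - 139/128)**2 = (1 - 139/128)**2 = (-11/128)**2 = 121/16384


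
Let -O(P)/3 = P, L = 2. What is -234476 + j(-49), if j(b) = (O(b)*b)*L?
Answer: -248882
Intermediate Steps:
O(P) = -3*P
j(b) = -6*b**2 (j(b) = ((-3*b)*b)*2 = -3*b**2*2 = -6*b**2)
-234476 + j(-49) = -234476 - 6*(-49)**2 = -234476 - 6*2401 = -234476 - 14406 = -248882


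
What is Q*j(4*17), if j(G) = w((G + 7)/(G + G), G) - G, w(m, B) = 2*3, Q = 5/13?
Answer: -310/13 ≈ -23.846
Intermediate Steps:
Q = 5/13 (Q = 5*(1/13) = 5/13 ≈ 0.38462)
w(m, B) = 6
j(G) = 6 - G
Q*j(4*17) = 5*(6 - 4*17)/13 = 5*(6 - 1*68)/13 = 5*(6 - 68)/13 = (5/13)*(-62) = -310/13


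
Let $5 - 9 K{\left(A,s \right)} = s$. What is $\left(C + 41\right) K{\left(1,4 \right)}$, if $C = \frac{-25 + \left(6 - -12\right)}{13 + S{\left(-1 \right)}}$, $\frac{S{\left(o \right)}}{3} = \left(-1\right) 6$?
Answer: $\frac{212}{45} \approx 4.7111$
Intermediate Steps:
$S{\left(o \right)} = -18$ ($S{\left(o \right)} = 3 \left(\left(-1\right) 6\right) = 3 \left(-6\right) = -18$)
$K{\left(A,s \right)} = \frac{5}{9} - \frac{s}{9}$
$C = \frac{7}{5}$ ($C = \frac{-25 + \left(6 - -12\right)}{13 - 18} = \frac{-25 + \left(6 + 12\right)}{-5} = \left(-25 + 18\right) \left(- \frac{1}{5}\right) = \left(-7\right) \left(- \frac{1}{5}\right) = \frac{7}{5} \approx 1.4$)
$\left(C + 41\right) K{\left(1,4 \right)} = \left(\frac{7}{5} + 41\right) \left(\frac{5}{9} - \frac{4}{9}\right) = \frac{212 \left(\frac{5}{9} - \frac{4}{9}\right)}{5} = \frac{212}{5} \cdot \frac{1}{9} = \frac{212}{45}$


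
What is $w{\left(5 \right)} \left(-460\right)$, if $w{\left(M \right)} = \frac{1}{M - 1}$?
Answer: $-115$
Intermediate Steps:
$w{\left(M \right)} = \frac{1}{-1 + M}$
$w{\left(5 \right)} \left(-460\right) = \frac{1}{-1 + 5} \left(-460\right) = \frac{1}{4} \left(-460\right) = -115$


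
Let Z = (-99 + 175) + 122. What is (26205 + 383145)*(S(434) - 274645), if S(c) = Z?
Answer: -112344879450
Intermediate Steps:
Z = 198 (Z = 76 + 122 = 198)
S(c) = 198
(26205 + 383145)*(S(434) - 274645) = (26205 + 383145)*(198 - 274645) = 409350*(-274447) = -112344879450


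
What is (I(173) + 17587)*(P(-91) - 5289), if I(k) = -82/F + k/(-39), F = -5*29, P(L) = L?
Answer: -106989475448/1131 ≈ -9.4597e+7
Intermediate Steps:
F = -145
I(k) = 82/145 - k/39 (I(k) = -82/(-145) + k/(-39) = -82*(-1/145) + k*(-1/39) = 82/145 - k/39)
(I(173) + 17587)*(P(-91) - 5289) = ((82/145 - 1/39*173) + 17587)*(-91 - 5289) = ((82/145 - 173/39) + 17587)*(-5380) = (-21887/5655 + 17587)*(-5380) = (99432598/5655)*(-5380) = -106989475448/1131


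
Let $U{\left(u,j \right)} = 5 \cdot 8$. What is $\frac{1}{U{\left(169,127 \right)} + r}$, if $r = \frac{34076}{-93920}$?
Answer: $\frac{23480}{930681} \approx 0.025229$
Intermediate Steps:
$U{\left(u,j \right)} = 40$
$r = - \frac{8519}{23480}$ ($r = 34076 \left(- \frac{1}{93920}\right) = - \frac{8519}{23480} \approx -0.36282$)
$\frac{1}{U{\left(169,127 \right)} + r} = \frac{1}{40 - \frac{8519}{23480}} = \frac{1}{\frac{930681}{23480}} = \frac{23480}{930681}$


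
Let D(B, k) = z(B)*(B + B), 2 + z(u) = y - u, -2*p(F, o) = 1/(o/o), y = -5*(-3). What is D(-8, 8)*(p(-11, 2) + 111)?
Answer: -37128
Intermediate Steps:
y = 15
p(F, o) = -½ (p(F, o) = -1/(2*(o/o)) = -½/1 = -½*1 = -½)
z(u) = 13 - u (z(u) = -2 + (15 - u) = 13 - u)
D(B, k) = 2*B*(13 - B) (D(B, k) = (13 - B)*(B + B) = (13 - B)*(2*B) = 2*B*(13 - B))
D(-8, 8)*(p(-11, 2) + 111) = (2*(-8)*(13 - 1*(-8)))*(-½ + 111) = (2*(-8)*(13 + 8))*(221/2) = (2*(-8)*21)*(221/2) = -336*221/2 = -37128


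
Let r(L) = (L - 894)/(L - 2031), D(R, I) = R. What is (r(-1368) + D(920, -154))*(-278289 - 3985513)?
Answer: -4447631559428/1133 ≈ -3.9255e+9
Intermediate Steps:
r(L) = (-894 + L)/(-2031 + L)
(r(-1368) + D(920, -154))*(-278289 - 3985513) = ((-894 - 1368)/(-2031 - 1368) + 920)*(-278289 - 3985513) = (-2262/(-3399) + 920)*(-4263802) = (-1/3399*(-2262) + 920)*(-4263802) = (754/1133 + 920)*(-4263802) = (1043114/1133)*(-4263802) = -4447631559428/1133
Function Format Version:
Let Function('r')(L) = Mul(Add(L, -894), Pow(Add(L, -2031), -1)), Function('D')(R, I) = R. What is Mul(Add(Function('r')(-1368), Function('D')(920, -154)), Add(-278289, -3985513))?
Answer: Rational(-4447631559428, 1133) ≈ -3.9255e+9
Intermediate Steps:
Function('r')(L) = Mul(Pow(Add(-2031, L), -1), Add(-894, L)) (Function('r')(L) = Mul(Add(-894, L), Pow(Add(-2031, L), -1)) = Mul(Pow(Add(-2031, L), -1), Add(-894, L)))
Mul(Add(Function('r')(-1368), Function('D')(920, -154)), Add(-278289, -3985513)) = Mul(Add(Mul(Pow(Add(-2031, -1368), -1), Add(-894, -1368)), 920), Add(-278289, -3985513)) = Mul(Add(Mul(Pow(-3399, -1), -2262), 920), -4263802) = Mul(Add(Mul(Rational(-1, 3399), -2262), 920), -4263802) = Mul(Add(Rational(754, 1133), 920), -4263802) = Mul(Rational(1043114, 1133), -4263802) = Rational(-4447631559428, 1133)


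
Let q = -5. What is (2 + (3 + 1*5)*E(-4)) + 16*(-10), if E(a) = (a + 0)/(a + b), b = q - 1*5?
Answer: -1090/7 ≈ -155.71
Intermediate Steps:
b = -10 (b = -5 - 1*5 = -5 - 5 = -10)
E(a) = a/(-10 + a) (E(a) = (a + 0)/(a - 10) = a/(-10 + a))
(2 + (3 + 1*5)*E(-4)) + 16*(-10) = (2 + (3 + 1*5)*(-4/(-10 - 4))) + 16*(-10) = (2 + (3 + 5)*(-4/(-14))) - 160 = (2 + 8*(-4*(-1/14))) - 160 = (2 + 8*(2/7)) - 160 = (2 + 16/7) - 160 = 30/7 - 160 = -1090/7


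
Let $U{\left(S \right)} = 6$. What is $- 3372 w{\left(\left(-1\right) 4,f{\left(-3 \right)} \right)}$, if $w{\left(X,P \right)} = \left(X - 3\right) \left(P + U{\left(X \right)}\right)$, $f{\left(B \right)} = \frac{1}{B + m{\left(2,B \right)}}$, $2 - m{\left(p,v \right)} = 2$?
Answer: $133756$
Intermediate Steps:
$m{\left(p,v \right)} = 0$ ($m{\left(p,v \right)} = 2 - 2 = 0$)
$f{\left(B \right)} = \frac{1}{B}$ ($f{\left(B \right)} = \frac{1}{B + 0} = \frac{1}{B}$)
$w{\left(X,P \right)} = \left(-3 + X\right) \left(6 + P\right)$ ($w{\left(X,P \right)} = \left(X - 3\right) \left(P + 6\right) = \left(-3 + X\right) \left(6 + P\right)$)
$- 3372 w{\left(\left(-1\right) 4,f{\left(-3 \right)} \right)} = - 3372 \left(-18 - \frac{3}{-3} + 6 \left(\left(-1\right) 4\right) + \frac{\left(-1\right) 4}{-3}\right) = - 3372 \left(-18 - -1 + 6 \left(-4\right) - - \frac{4}{3}\right) = - 3372 \left(-18 + 1 - 24 + \frac{4}{3}\right) = \left(-3372\right) \left(- \frac{119}{3}\right) = 133756$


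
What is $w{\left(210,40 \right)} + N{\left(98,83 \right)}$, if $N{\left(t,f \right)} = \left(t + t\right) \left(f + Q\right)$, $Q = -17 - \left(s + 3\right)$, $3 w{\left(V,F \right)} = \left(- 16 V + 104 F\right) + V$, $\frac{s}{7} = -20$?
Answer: $\frac{120374}{3} \approx 40125.0$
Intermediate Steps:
$s = -140$ ($s = 7 \left(-20\right) = -140$)
$w{\left(V,F \right)} = - 5 V + \frac{104 F}{3}$ ($w{\left(V,F \right)} = \frac{\left(- 16 V + 104 F\right) + V}{3} = \frac{- 15 V + 104 F}{3} = - 5 V + \frac{104 F}{3}$)
$Q = 120$ ($Q = -17 - \left(-140 + 3\right) = -17 - -137 = -17 + 137 = 120$)
$N{\left(t,f \right)} = 2 t \left(120 + f\right)$ ($N{\left(t,f \right)} = \left(t + t\right) \left(f + 120\right) = 2 t \left(120 + f\right)$)
$w{\left(210,40 \right)} + N{\left(98,83 \right)} = \left(\left(-5\right) 210 + \frac{104}{3} \cdot 40\right) + 2 \cdot 98 \left(120 + 83\right) = \left(-1050 + \frac{4160}{3}\right) + 2 \cdot 98 \cdot 203 = \frac{1010}{3} + 39788 = \frac{120374}{3}$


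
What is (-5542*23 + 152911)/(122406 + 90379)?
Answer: 5089/42557 ≈ 0.11958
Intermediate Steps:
(-5542*23 + 152911)/(122406 + 90379) = (-127466 + 152911)/212785 = 25445*(1/212785) = 5089/42557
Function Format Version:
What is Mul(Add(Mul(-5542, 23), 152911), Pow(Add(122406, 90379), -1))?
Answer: Rational(5089, 42557) ≈ 0.11958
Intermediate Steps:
Mul(Add(Mul(-5542, 23), 152911), Pow(Add(122406, 90379), -1)) = Mul(Add(-127466, 152911), Pow(212785, -1)) = Mul(25445, Rational(1, 212785)) = Rational(5089, 42557)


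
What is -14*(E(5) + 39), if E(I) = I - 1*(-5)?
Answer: -686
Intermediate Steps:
E(I) = 5 + I (E(I) = I + 5 = 5 + I)
-14*(E(5) + 39) = -14*((5 + 5) + 39) = -14*(10 + 39) = -14*49 = -686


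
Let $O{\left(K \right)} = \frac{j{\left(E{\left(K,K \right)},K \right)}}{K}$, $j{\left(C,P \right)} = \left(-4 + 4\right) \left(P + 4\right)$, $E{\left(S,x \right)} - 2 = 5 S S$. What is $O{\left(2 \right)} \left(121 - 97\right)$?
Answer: $0$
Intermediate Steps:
$E{\left(S,x \right)} = 2 + 5 S^{2}$ ($E{\left(S,x \right)} = 2 + 5 S S = 2 + 5 S^{2}$)
$j{\left(C,P \right)} = 0$ ($j{\left(C,P \right)} = 0 \left(4 + P\right) = 0$)
$O{\left(K \right)} = 0$ ($O{\left(K \right)} = \frac{0}{K} = 0$)
$O{\left(2 \right)} \left(121 - 97\right) = 0 \left(121 - 97\right) = 0 \cdot 24 = 0$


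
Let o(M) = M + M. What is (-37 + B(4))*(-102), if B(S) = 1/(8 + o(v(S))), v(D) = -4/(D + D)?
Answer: 26316/7 ≈ 3759.4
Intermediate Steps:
v(D) = -2/D (v(D) = -4/(2*D) = (1/(2*D))*(-4) = -2/D)
o(M) = 2*M
B(S) = 1/(8 - 4/S) (B(S) = 1/(8 + 2*(-2/S)) = 1/(8 - 4/S))
(-37 + B(4))*(-102) = (-37 + (1/4)*4/(-1 + 2*4))*(-102) = (-37 + (1/4)*4/(-1 + 8))*(-102) = (-37 + (1/4)*4/7)*(-102) = (-37 + (1/4)*4*(1/7))*(-102) = (-37 + 1/7)*(-102) = -258/7*(-102) = 26316/7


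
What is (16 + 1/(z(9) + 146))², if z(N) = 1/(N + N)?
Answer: 1770894724/6911641 ≈ 256.22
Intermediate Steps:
z(N) = 1/(2*N)
(16 + 1/(z(9) + 146))² = (16 + 1/((½)/9 + 146))² = (16 + 1/((½)*(⅑) + 146))² = (16 + 1/(1/18 + 146))² = (16 + 1/(2629/18))² = (16 + 18/2629)² = (42082/2629)² = 1770894724/6911641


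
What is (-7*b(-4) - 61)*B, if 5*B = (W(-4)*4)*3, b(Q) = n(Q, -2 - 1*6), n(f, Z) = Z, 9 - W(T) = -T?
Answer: -60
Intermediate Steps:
W(T) = 9 + T (W(T) = 9 - (-1)*T = 9 + T)
b(Q) = -8 (b(Q) = -2 - 1*6 = -2 - 6 = -8)
B = 12 (B = (((9 - 4)*4)*3)/5 = ((5*4)*3)/5 = (20*3)/5 = (⅕)*60 = 12)
(-7*b(-4) - 61)*B = (-7*(-8) - 61)*12 = (56 - 61)*12 = -5*12 = -60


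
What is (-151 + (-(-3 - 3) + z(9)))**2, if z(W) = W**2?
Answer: 4096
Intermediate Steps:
(-151 + (-(-3 - 3) + z(9)))**2 = (-151 + (-(-3 - 3) + 9**2))**2 = (-151 + (-1*(-6) + 81))**2 = (-151 + (6 + 81))**2 = (-151 + 87)**2 = (-64)**2 = 4096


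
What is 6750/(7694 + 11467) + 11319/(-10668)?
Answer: -766531/1081532 ≈ -0.70875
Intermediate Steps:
6750/(7694 + 11467) + 11319/(-10668) = 6750/19161 + 11319*(-1/10668) = 6750*(1/19161) - 539/508 = 750/2129 - 539/508 = -766531/1081532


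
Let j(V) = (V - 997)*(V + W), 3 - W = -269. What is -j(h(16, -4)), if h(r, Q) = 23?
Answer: 287330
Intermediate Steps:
W = 272 (W = 3 - 1*(-269) = 3 + 269 = 272)
j(V) = (-997 + V)*(272 + V) (j(V) = (V - 997)*(V + 272) = (-997 + V)*(272 + V))
-j(h(16, -4)) = -(-271184 + 23² - 725*23) = -(-271184 + 529 - 16675) = -1*(-287330) = 287330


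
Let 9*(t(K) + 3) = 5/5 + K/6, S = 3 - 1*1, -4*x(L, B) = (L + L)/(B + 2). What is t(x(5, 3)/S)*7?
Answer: -4375/216 ≈ -20.255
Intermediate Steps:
x(L, B) = -L/(2*(2 + B)) (x(L, B) = -(L + L)/(4*(B + 2)) = -2*L/(4*(2 + B)) = -L/(2*(2 + B)))
S = 2 (S = 3 - 1 = 2)
t(K) = -26/9 + K/54 (t(K) = -3 + (5/5 + K/6)/9 = -3 + (5*(⅕) + K*(⅙))/9 = -3 + (1 + K/6)/9 = -3 + (⅑ + K/54) = -26/9 + K/54)
t(x(5, 3)/S)*7 = (-26/9 + (-1*5/(4 + 2*3)/2)/54)*7 = (-26/9 + (-1*5/(4 + 6)*(½))/54)*7 = (-26/9 + (-1*5/10*(½))/54)*7 = (-26/9 + (-1*5*⅒*(½))/54)*7 = (-26/9 + (-½*½)/54)*7 = (-26/9 + (1/54)*(-¼))*7 = (-26/9 - 1/216)*7 = -625/216*7 = -4375/216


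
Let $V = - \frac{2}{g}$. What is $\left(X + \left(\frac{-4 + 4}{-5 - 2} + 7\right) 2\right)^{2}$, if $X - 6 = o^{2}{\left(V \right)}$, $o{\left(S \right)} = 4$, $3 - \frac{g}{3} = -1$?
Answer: $1296$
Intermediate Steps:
$g = 12$ ($g = 9 - -3 = 9 + 3 = 12$)
$V = - \frac{1}{6}$ ($V = - \frac{2}{12} = \left(-2\right) \frac{1}{12} = - \frac{1}{6} \approx -0.16667$)
$X = 22$ ($X = 6 + 4^{2} = 6 + 16 = 22$)
$\left(X + \left(\frac{-4 + 4}{-5 - 2} + 7\right) 2\right)^{2} = \left(22 + \left(\frac{-4 + 4}{-5 - 2} + 7\right) 2\right)^{2} = \left(22 + \left(\frac{0}{-7} + 7\right) 2\right)^{2} = \left(22 + \left(0 \left(- \frac{1}{7}\right) + 7\right) 2\right)^{2} = \left(22 + \left(0 + 7\right) 2\right)^{2} = \left(22 + 7 \cdot 2\right)^{2} = \left(22 + 14\right)^{2} = 36^{2} = 1296$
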